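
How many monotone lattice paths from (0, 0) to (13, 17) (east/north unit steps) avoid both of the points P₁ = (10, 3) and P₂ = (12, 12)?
Number of paths = 103434814

Inclusion–exclusion. Total paths: C(30, 13) = 119759850. Through P₁: C(13, 10)·C(17, 3) = 194480. Through P₂: C(24, 12)·C(6, 1) = 16224936. Since P₁ is strictly southwest of P₂, a monotone path through both must visit P₁ then P₂; paths through both = C(13, 10)·C(11, 2)·C(6, 1) = 94380. Avoid both = 119759850 − 194480 − 16224936 + 94380 = 103434814.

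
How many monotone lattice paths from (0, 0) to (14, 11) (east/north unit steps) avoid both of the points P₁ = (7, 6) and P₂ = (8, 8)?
Number of paths = 2449680

Inclusion–exclusion. Total paths: C(25, 14) = 4457400. Through P₁: C(13, 7)·C(12, 7) = 1359072. Through P₂: C(16, 8)·C(9, 6) = 1081080. Since P₁ is strictly southwest of P₂, a monotone path through both must visit P₁ then P₂; paths through both = C(13, 7)·C(3, 1)·C(9, 6) = 432432. Avoid both = 4457400 − 1359072 − 1081080 + 432432 = 2449680.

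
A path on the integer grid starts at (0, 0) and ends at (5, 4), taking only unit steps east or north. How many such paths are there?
Number of paths = 126

A monotone lattice path from (0, 0) to (5, 4) consists of 5 east steps and 4 north steps in some order, so it is determined by which 5 of the 9 steps are east. The count is C(9, 5) = 126.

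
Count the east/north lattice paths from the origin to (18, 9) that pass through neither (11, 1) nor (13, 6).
Number of paths = 3104325

Inclusion–exclusion. Total paths: C(27, 18) = 4686825. Through P₁: C(12, 11)·C(15, 7) = 77220. Through P₂: C(19, 13)·C(8, 5) = 1519392. Since P₁ is strictly southwest of P₂, a monotone path through both must visit P₁ then P₂; paths through both = C(12, 11)·C(7, 2)·C(8, 5) = 14112. Avoid both = 4686825 − 77220 − 1519392 + 14112 = 3104325.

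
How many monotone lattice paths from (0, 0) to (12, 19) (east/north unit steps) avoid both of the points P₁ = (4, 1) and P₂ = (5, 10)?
Number of paths = 99526830

Inclusion–exclusion. Total paths: C(31, 12) = 141120525. Through P₁: C(5, 4)·C(26, 8) = 7811375. Through P₂: C(15, 5)·C(16, 7) = 34354320. Since P₁ is strictly southwest of P₂, a monotone path through both must visit P₁ then P₂; paths through both = C(5, 4)·C(10, 1)·C(16, 7) = 572000. Avoid both = 141120525 − 7811375 − 34354320 + 572000 = 99526830.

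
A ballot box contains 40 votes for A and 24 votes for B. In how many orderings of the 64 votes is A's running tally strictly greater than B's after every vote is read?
Strict-lead orderings = 62662276367416530

Total orderings of the 64 votes with 40 for A: C(64, 40) = 250649105469666120. By the Bertrand ballot formula (Cycle Lemma / reflection principle), the number of orderings in which A is strictly ahead of B throughout is (p − q)/(p + q) · C(p + q, p) = (40 − 24)/(40 + 24) · 250649105469666120 = 62662276367416530.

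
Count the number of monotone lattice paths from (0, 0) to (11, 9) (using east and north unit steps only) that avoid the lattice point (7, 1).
Number of paths = 164000

Total paths from (0, 0) to (11, 9): C(20, 11) = 167960. Paths through (7, 1): (paths (0, 0) → (7, 1)) × (paths (7, 1) → (11, 9)) = C(8, 7) · C(12, 4) = 8 · 495 = 3960. Avoidance count = 167960 − 3960 = 164000.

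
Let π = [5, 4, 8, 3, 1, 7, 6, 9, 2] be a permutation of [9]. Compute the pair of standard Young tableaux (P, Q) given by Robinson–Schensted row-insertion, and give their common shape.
P = [1, 2, 9] / [3, 6] / [4, 7] / [5, 8];  Q = [1, 3, 8] / [2, 6] / [4, 7] / [5, 9];  common shape = (3, 2, 2, 2)

Row-insert the values π_1, π_2, … into P one at a time, bumping the leftmost entry strictly greater than the inserted value down to the next row. The recording tableau Q records, in position (i, j), the step at which that cell was added to P.
  Insert 5 (step 1): P = [5];  Q = [1]
  Insert 4 (step 2): P = [4] / [5];  Q = [1] / [2]
  Insert 8 (step 3): P = [4, 8] / [5];  Q = [1, 3] / [2]
  Insert 3 (step 4): P = [3, 8] / [4] / [5];  Q = [1, 3] / [2] / [4]
  Insert 1 (step 5): P = [1, 8] / [3] / [4] / [5];  Q = [1, 3] / [2] / [4] / [5]
  Insert 7 (step 6): P = [1, 7] / [3, 8] / [4] / [5];  Q = [1, 3] / [2, 6] / [4] / [5]
  Insert 6 (step 7): P = [1, 6] / [3, 7] / [4, 8] / [5];  Q = [1, 3] / [2, 6] / [4, 7] / [5]
  Insert 9 (step 8): P = [1, 6, 9] / [3, 7] / [4, 8] / [5];  Q = [1, 3, 8] / [2, 6] / [4, 7] / [5]
  Insert 2 (step 9): P = [1, 2, 9] / [3, 6] / [4, 7] / [5, 8];  Q = [1, 3, 8] / [2, 6] / [4, 7] / [5, 9]
Final shape: (3, 2, 2, 2).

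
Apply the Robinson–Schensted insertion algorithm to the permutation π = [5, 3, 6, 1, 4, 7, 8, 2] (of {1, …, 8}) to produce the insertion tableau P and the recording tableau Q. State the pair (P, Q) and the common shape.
P = [1, 2, 7, 8] / [3, 4] / [5, 6];  Q = [1, 3, 6, 7] / [2, 5] / [4, 8];  common shape = (4, 2, 2)

Row-insert the values π_1, π_2, … into P one at a time, bumping the leftmost entry strictly greater than the inserted value down to the next row. The recording tableau Q records, in position (i, j), the step at which that cell was added to P.
  Insert 5 (step 1): P = [5];  Q = [1]
  Insert 3 (step 2): P = [3] / [5];  Q = [1] / [2]
  Insert 6 (step 3): P = [3, 6] / [5];  Q = [1, 3] / [2]
  Insert 1 (step 4): P = [1, 6] / [3] / [5];  Q = [1, 3] / [2] / [4]
  Insert 4 (step 5): P = [1, 4] / [3, 6] / [5];  Q = [1, 3] / [2, 5] / [4]
  Insert 7 (step 6): P = [1, 4, 7] / [3, 6] / [5];  Q = [1, 3, 6] / [2, 5] / [4]
  Insert 8 (step 7): P = [1, 4, 7, 8] / [3, 6] / [5];  Q = [1, 3, 6, 7] / [2, 5] / [4]
  Insert 2 (step 8): P = [1, 2, 7, 8] / [3, 4] / [5, 6];  Q = [1, 3, 6, 7] / [2, 5] / [4, 8]
Final shape: (4, 2, 2).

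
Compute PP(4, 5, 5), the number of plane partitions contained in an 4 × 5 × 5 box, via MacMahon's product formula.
PP(4, 5, 5) = 16818516

Evaluate the triple product over i = 1..4, j = 1..5, k = 1..5. The factors are (2/1) · (3/2) · (4/3) · (5/4) · (6/5) · (3/2) · (4/3) · (5/4) · … (100 factors total). The numerators and denominators telescope so the product is an integer; carrying out the multiplication exactly gives PP(4, 5, 5) = 16818516.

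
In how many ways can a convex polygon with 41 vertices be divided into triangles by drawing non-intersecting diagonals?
C_39 = 680425371729975800390

These polygon triangulations are counted by the Catalan number C_n = (1/(n + 1)) · C(2n, n). For n = 39: C_39 = (1/40) · C(78, 39) = 27217014869199032015600/40 = 680425371729975800390.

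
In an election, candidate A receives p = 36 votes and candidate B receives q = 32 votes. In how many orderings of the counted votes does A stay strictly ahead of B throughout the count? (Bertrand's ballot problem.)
Strict-lead orderings = 1490397410607839734

Total orderings of the 68 votes with 36 for A: C(68, 36) = 25336755980333275478. By the Bertrand ballot formula (Cycle Lemma / reflection principle), the number of orderings in which A is strictly ahead of B throughout is (p − q)/(p + q) · C(p + q, p) = (36 − 32)/(36 + 32) · 25336755980333275478 = 1490397410607839734.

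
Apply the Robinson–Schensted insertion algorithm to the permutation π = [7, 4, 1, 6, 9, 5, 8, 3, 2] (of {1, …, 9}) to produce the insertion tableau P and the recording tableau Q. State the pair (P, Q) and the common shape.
P = [1, 2, 8] / [3, 5, 9] / [4] / [6] / [7];  Q = [1, 4, 5] / [2, 6, 7] / [3] / [8] / [9];  common shape = (3, 3, 1, 1, 1)

Row-insert the values π_1, π_2, … into P one at a time, bumping the leftmost entry strictly greater than the inserted value down to the next row. The recording tableau Q records, in position (i, j), the step at which that cell was added to P.
  Insert 7 (step 1): P = [7];  Q = [1]
  Insert 4 (step 2): P = [4] / [7];  Q = [1] / [2]
  Insert 1 (step 3): P = [1] / [4] / [7];  Q = [1] / [2] / [3]
  Insert 6 (step 4): P = [1, 6] / [4] / [7];  Q = [1, 4] / [2] / [3]
  Insert 9 (step 5): P = [1, 6, 9] / [4] / [7];  Q = [1, 4, 5] / [2] / [3]
  Insert 5 (step 6): P = [1, 5, 9] / [4, 6] / [7];  Q = [1, 4, 5] / [2, 6] / [3]
  Insert 8 (step 7): P = [1, 5, 8] / [4, 6, 9] / [7];  Q = [1, 4, 5] / [2, 6, 7] / [3]
  Insert 3 (step 8): P = [1, 3, 8] / [4, 5, 9] / [6] / [7];  Q = [1, 4, 5] / [2, 6, 7] / [3] / [8]
  Insert 2 (step 9): P = [1, 2, 8] / [3, 5, 9] / [4] / [6] / [7];  Q = [1, 4, 5] / [2, 6, 7] / [3] / [8] / [9]
Final shape: (3, 3, 1, 1, 1).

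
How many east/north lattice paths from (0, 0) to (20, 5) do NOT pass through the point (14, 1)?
Number of paths = 49980

Total paths from (0, 0) to (20, 5): C(25, 20) = 53130. Paths through (14, 1): (paths (0, 0) → (14, 1)) × (paths (14, 1) → (20, 5)) = C(15, 14) · C(10, 6) = 15 · 210 = 3150. Avoidance count = 53130 − 3150 = 49980.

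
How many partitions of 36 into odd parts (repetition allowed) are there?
p_odd(36) = 668

Enumerate partitions using only odd parts via the recurrence o(n, m) = o(n, m−2) + o(n−m, m) over odd m, starting from the largest odd part ≤ n. This gives p_odd(36) = 668. (Euler's theorem: equals the count of distinct-part partitions.)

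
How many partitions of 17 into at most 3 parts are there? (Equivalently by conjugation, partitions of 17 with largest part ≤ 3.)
p(17, parts ≤ 3) = 33

Use the recurrence p(n, m) = p(n, m−1) + p(n−m, m): either the largest part is < m (count p(n, m−1)) or the largest part is exactly m (remove one copy of m, count p(n−m, m)). With p(0, ·) = 1 this gives p(17, parts ≤ 3) = 33. (By conjugating Young diagrams, this also counts partitions of 17 into at most 3 parts.)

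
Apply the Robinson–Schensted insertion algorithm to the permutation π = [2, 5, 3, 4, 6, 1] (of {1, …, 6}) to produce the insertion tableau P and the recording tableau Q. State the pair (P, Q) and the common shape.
P = [1, 3, 4, 6] / [2] / [5];  Q = [1, 2, 4, 5] / [3] / [6];  common shape = (4, 1, 1)

Row-insert the values π_1, π_2, … into P one at a time, bumping the leftmost entry strictly greater than the inserted value down to the next row. The recording tableau Q records, in position (i, j), the step at which that cell was added to P.
  Insert 2 (step 1): P = [2];  Q = [1]
  Insert 5 (step 2): P = [2, 5];  Q = [1, 2]
  Insert 3 (step 3): P = [2, 3] / [5];  Q = [1, 2] / [3]
  Insert 4 (step 4): P = [2, 3, 4] / [5];  Q = [1, 2, 4] / [3]
  Insert 6 (step 5): P = [2, 3, 4, 6] / [5];  Q = [1, 2, 4, 5] / [3]
  Insert 1 (step 6): P = [1, 3, 4, 6] / [2] / [5];  Q = [1, 2, 4, 5] / [3] / [6]
Final shape: (4, 1, 1).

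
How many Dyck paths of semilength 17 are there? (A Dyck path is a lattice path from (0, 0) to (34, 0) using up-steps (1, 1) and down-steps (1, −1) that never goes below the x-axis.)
C_17 = 129644790

These Dyck paths are counted by the Catalan number C_n = (1/(n + 1)) · C(2n, n). For n = 17: C_17 = (1/18) · C(34, 17) = 2333606220/18 = 129644790.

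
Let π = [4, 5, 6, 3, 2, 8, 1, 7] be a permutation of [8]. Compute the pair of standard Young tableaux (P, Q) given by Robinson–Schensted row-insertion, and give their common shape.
P = [1, 5, 6, 7] / [2, 8] / [3] / [4];  Q = [1, 2, 3, 6] / [4, 8] / [5] / [7];  common shape = (4, 2, 1, 1)

Row-insert the values π_1, π_2, … into P one at a time, bumping the leftmost entry strictly greater than the inserted value down to the next row. The recording tableau Q records, in position (i, j), the step at which that cell was added to P.
  Insert 4 (step 1): P = [4];  Q = [1]
  Insert 5 (step 2): P = [4, 5];  Q = [1, 2]
  Insert 6 (step 3): P = [4, 5, 6];  Q = [1, 2, 3]
  Insert 3 (step 4): P = [3, 5, 6] / [4];  Q = [1, 2, 3] / [4]
  Insert 2 (step 5): P = [2, 5, 6] / [3] / [4];  Q = [1, 2, 3] / [4] / [5]
  Insert 8 (step 6): P = [2, 5, 6, 8] / [3] / [4];  Q = [1, 2, 3, 6] / [4] / [5]
  Insert 1 (step 7): P = [1, 5, 6, 8] / [2] / [3] / [4];  Q = [1, 2, 3, 6] / [4] / [5] / [7]
  Insert 7 (step 8): P = [1, 5, 6, 7] / [2, 8] / [3] / [4];  Q = [1, 2, 3, 6] / [4, 8] / [5] / [7]
Final shape: (4, 2, 1, 1).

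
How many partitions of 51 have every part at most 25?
p(51, parts ≤ 25) = 230647

Use the recurrence p(n, m) = p(n, m−1) + p(n−m, m): either the largest part is < m (count p(n, m−1)) or the largest part is exactly m (remove one copy of m, count p(n−m, m)). With p(0, ·) = 1 this gives p(51, parts ≤ 25) = 230647. (By conjugating Young diagrams, this also counts partitions of 51 into at most 25 parts.)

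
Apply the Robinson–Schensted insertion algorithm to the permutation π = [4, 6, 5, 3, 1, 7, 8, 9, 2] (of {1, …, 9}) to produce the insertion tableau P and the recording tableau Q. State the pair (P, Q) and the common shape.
P = [1, 2, 7, 8, 9] / [3, 5] / [4] / [6];  Q = [1, 2, 6, 7, 8] / [3, 9] / [4] / [5];  common shape = (5, 2, 1, 1)

Row-insert the values π_1, π_2, … into P one at a time, bumping the leftmost entry strictly greater than the inserted value down to the next row. The recording tableau Q records, in position (i, j), the step at which that cell was added to P.
  Insert 4 (step 1): P = [4];  Q = [1]
  Insert 6 (step 2): P = [4, 6];  Q = [1, 2]
  Insert 5 (step 3): P = [4, 5] / [6];  Q = [1, 2] / [3]
  Insert 3 (step 4): P = [3, 5] / [4] / [6];  Q = [1, 2] / [3] / [4]
  Insert 1 (step 5): P = [1, 5] / [3] / [4] / [6];  Q = [1, 2] / [3] / [4] / [5]
  Insert 7 (step 6): P = [1, 5, 7] / [3] / [4] / [6];  Q = [1, 2, 6] / [3] / [4] / [5]
  Insert 8 (step 7): P = [1, 5, 7, 8] / [3] / [4] / [6];  Q = [1, 2, 6, 7] / [3] / [4] / [5]
  Insert 9 (step 8): P = [1, 5, 7, 8, 9] / [3] / [4] / [6];  Q = [1, 2, 6, 7, 8] / [3] / [4] / [5]
  Insert 2 (step 9): P = [1, 2, 7, 8, 9] / [3, 5] / [4] / [6];  Q = [1, 2, 6, 7, 8] / [3, 9] / [4] / [5]
Final shape: (5, 2, 1, 1).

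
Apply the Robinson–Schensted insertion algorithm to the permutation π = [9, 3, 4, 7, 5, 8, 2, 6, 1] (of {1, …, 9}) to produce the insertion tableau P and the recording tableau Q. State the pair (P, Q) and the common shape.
P = [1, 4, 5, 6] / [2, 8] / [3] / [7] / [9];  Q = [1, 3, 4, 6] / [2, 8] / [5] / [7] / [9];  common shape = (4, 2, 1, 1, 1)

Row-insert the values π_1, π_2, … into P one at a time, bumping the leftmost entry strictly greater than the inserted value down to the next row. The recording tableau Q records, in position (i, j), the step at which that cell was added to P.
  Insert 9 (step 1): P = [9];  Q = [1]
  Insert 3 (step 2): P = [3] / [9];  Q = [1] / [2]
  Insert 4 (step 3): P = [3, 4] / [9];  Q = [1, 3] / [2]
  Insert 7 (step 4): P = [3, 4, 7] / [9];  Q = [1, 3, 4] / [2]
  Insert 5 (step 5): P = [3, 4, 5] / [7] / [9];  Q = [1, 3, 4] / [2] / [5]
  Insert 8 (step 6): P = [3, 4, 5, 8] / [7] / [9];  Q = [1, 3, 4, 6] / [2] / [5]
  Insert 2 (step 7): P = [2, 4, 5, 8] / [3] / [7] / [9];  Q = [1, 3, 4, 6] / [2] / [5] / [7]
  Insert 6 (step 8): P = [2, 4, 5, 6] / [3, 8] / [7] / [9];  Q = [1, 3, 4, 6] / [2, 8] / [5] / [7]
  Insert 1 (step 9): P = [1, 4, 5, 6] / [2, 8] / [3] / [7] / [9];  Q = [1, 3, 4, 6] / [2, 8] / [5] / [7] / [9]
Final shape: (4, 2, 1, 1, 1).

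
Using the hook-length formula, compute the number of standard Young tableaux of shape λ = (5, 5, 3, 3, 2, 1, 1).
# SYT of shape (5, 5, 3, 3, 2, 1, 1) = 136047600

Hook-length formula: f^λ = n! / Π hook(c), product over all cells c of the Young diagram. For λ = (5, 5, 3, 3, 2, 1, 1), n = 20 boxes. Hook lengths by row (left-to-right, top-to-bottom): [11, 8, 6, 3, 2]; [10, 7, 5, 2, 1]; [7, 4, 2]; [6, 3, 1]; [4, 1]; [2]; [1]. Product of hooks = 17882726400. So f^λ = 20! / 17882726400 = 2432902008176640000 / 17882726400 = 136047600.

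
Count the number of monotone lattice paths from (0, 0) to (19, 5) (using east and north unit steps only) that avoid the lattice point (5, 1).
Number of paths = 24144

Total paths from (0, 0) to (19, 5): C(24, 19) = 42504. Paths through (5, 1): (paths (0, 0) → (5, 1)) × (paths (5, 1) → (19, 5)) = C(6, 5) · C(18, 14) = 6 · 3060 = 18360. Avoidance count = 42504 − 18360 = 24144.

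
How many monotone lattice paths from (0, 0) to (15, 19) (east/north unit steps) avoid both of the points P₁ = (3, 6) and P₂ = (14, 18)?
Number of paths = 703420224

Inclusion–exclusion. Total paths: C(34, 15) = 1855967520. Through P₁: C(9, 3)·C(25, 12) = 436825200. Through P₂: C(32, 14)·C(2, 1) = 942871200. Since P₁ is strictly southwest of P₂, a monotone path through both must visit P₁ then P₂; paths through both = C(9, 3)·C(23, 11)·C(2, 1) = 227149104. Avoid both = 1855967520 − 436825200 − 942871200 + 227149104 = 703420224.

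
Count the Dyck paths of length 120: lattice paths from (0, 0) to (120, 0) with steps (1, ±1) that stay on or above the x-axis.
C_60 = 1583850964596120042686772779038896

These Dyck paths are counted by the Catalan number C_n = (1/(n + 1)) · C(2n, n). For n = 60: C_60 = (1/61) · C(120, 60) = 96614908840363322603893139521372656/61 = 1583850964596120042686772779038896.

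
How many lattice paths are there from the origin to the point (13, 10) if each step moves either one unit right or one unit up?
Number of paths = 1144066

A monotone lattice path from (0, 0) to (13, 10) consists of 13 east steps and 10 north steps in some order, so it is determined by which 13 of the 23 steps are east. The count is C(23, 13) = 1144066.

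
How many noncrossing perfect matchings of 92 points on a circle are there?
C_46 = 8740328711533173390046320

These noncrossing handshakes are counted by the Catalan number C_n = (1/(n + 1)) · C(2n, n). For n = 46: C_46 = (1/47) · C(92, 46) = 410795449442059149332177040/47 = 8740328711533173390046320.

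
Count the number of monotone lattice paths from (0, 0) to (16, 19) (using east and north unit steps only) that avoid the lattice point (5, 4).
Number of paths = 3086432790

Total paths from (0, 0) to (16, 19): C(35, 16) = 4059928950. Paths through (5, 4): (paths (0, 0) → (5, 4)) × (paths (5, 4) → (16, 19)) = C(9, 5) · C(26, 11) = 126 · 7726160 = 973496160. Avoidance count = 4059928950 − 973496160 = 3086432790.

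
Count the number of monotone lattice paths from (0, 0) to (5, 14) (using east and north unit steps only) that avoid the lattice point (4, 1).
Number of paths = 11558

Total paths from (0, 0) to (5, 14): C(19, 5) = 11628. Paths through (4, 1): (paths (0, 0) → (4, 1)) × (paths (4, 1) → (5, 14)) = C(5, 4) · C(14, 1) = 5 · 14 = 70. Avoidance count = 11628 − 70 = 11558.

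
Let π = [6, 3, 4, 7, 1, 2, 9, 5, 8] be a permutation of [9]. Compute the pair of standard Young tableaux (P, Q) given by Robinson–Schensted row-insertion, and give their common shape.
P = [1, 2, 5, 8] / [3, 4, 7, 9] / [6];  Q = [1, 3, 4, 7] / [2, 6, 8, 9] / [5];  common shape = (4, 4, 1)

Row-insert the values π_1, π_2, … into P one at a time, bumping the leftmost entry strictly greater than the inserted value down to the next row. The recording tableau Q records, in position (i, j), the step at which that cell was added to P.
  Insert 6 (step 1): P = [6];  Q = [1]
  Insert 3 (step 2): P = [3] / [6];  Q = [1] / [2]
  Insert 4 (step 3): P = [3, 4] / [6];  Q = [1, 3] / [2]
  Insert 7 (step 4): P = [3, 4, 7] / [6];  Q = [1, 3, 4] / [2]
  Insert 1 (step 5): P = [1, 4, 7] / [3] / [6];  Q = [1, 3, 4] / [2] / [5]
  Insert 2 (step 6): P = [1, 2, 7] / [3, 4] / [6];  Q = [1, 3, 4] / [2, 6] / [5]
  Insert 9 (step 7): P = [1, 2, 7, 9] / [3, 4] / [6];  Q = [1, 3, 4, 7] / [2, 6] / [5]
  Insert 5 (step 8): P = [1, 2, 5, 9] / [3, 4, 7] / [6];  Q = [1, 3, 4, 7] / [2, 6, 8] / [5]
  Insert 8 (step 9): P = [1, 2, 5, 8] / [3, 4, 7, 9] / [6];  Q = [1, 3, 4, 7] / [2, 6, 8, 9] / [5]
Final shape: (4, 4, 1).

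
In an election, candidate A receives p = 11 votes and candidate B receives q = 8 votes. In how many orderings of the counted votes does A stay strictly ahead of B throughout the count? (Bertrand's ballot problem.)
Strict-lead orderings = 11934

Total orderings of the 19 votes with 11 for A: C(19, 11) = 75582. By the Bertrand ballot formula (Cycle Lemma / reflection principle), the number of orderings in which A is strictly ahead of B throughout is (p − q)/(p + q) · C(p + q, p) = (11 − 8)/(11 + 8) · 75582 = 11934.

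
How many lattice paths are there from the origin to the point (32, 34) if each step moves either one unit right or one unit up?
Number of paths = 7007092303604022630

A monotone lattice path from (0, 0) to (32, 34) consists of 32 east steps and 34 north steps in some order, so it is determined by which 32 of the 66 steps are east. The count is C(66, 32) = 7007092303604022630.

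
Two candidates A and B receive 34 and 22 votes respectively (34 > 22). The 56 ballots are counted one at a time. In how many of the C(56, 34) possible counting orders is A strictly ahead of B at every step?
Strict-lead orderings = 459124809056550

Total orderings of the 56 votes with 34 for A: C(56, 34) = 2142582442263900. By the Bertrand ballot formula (Cycle Lemma / reflection principle), the number of orderings in which A is strictly ahead of B throughout is (p − q)/(p + q) · C(p + q, p) = (34 − 22)/(34 + 22) · 2142582442263900 = 459124809056550.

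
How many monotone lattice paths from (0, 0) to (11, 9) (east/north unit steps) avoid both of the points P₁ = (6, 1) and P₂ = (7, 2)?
Number of paths = 151691

Inclusion–exclusion. Total paths: C(20, 11) = 167960. Through P₁: C(7, 6)·C(13, 5) = 9009. Through P₂: C(9, 7)·C(11, 4) = 11880. Since P₁ is strictly southwest of P₂, a monotone path through both must visit P₁ then P₂; paths through both = C(7, 6)·C(2, 1)·C(11, 4) = 4620. Avoid both = 167960 − 9009 − 11880 + 4620 = 151691.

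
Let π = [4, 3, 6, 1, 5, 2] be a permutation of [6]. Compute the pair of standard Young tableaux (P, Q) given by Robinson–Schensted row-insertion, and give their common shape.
P = [1, 2] / [3, 5] / [4, 6];  Q = [1, 3] / [2, 5] / [4, 6];  common shape = (2, 2, 2)

Row-insert the values π_1, π_2, … into P one at a time, bumping the leftmost entry strictly greater than the inserted value down to the next row. The recording tableau Q records, in position (i, j), the step at which that cell was added to P.
  Insert 4 (step 1): P = [4];  Q = [1]
  Insert 3 (step 2): P = [3] / [4];  Q = [1] / [2]
  Insert 6 (step 3): P = [3, 6] / [4];  Q = [1, 3] / [2]
  Insert 1 (step 4): P = [1, 6] / [3] / [4];  Q = [1, 3] / [2] / [4]
  Insert 5 (step 5): P = [1, 5] / [3, 6] / [4];  Q = [1, 3] / [2, 5] / [4]
  Insert 2 (step 6): P = [1, 2] / [3, 5] / [4, 6];  Q = [1, 3] / [2, 5] / [4, 6]
Final shape: (2, 2, 2).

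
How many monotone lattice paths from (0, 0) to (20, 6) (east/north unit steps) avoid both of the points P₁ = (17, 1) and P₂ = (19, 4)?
Number of paths = 203197

Inclusion–exclusion. Total paths: C(26, 20) = 230230. Through P₁: C(18, 17)·C(8, 3) = 1008. Through P₂: C(23, 19)·C(3, 1) = 26565. Since P₁ is strictly southwest of P₂, a monotone path through both must visit P₁ then P₂; paths through both = C(18, 17)·C(5, 2)·C(3, 1) = 540. Avoid both = 230230 − 1008 − 26565 + 540 = 203197.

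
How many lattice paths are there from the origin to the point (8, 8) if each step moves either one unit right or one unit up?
Number of paths = 12870

A monotone lattice path from (0, 0) to (8, 8) consists of 8 east steps and 8 north steps in some order, so it is determined by which 8 of the 16 steps are east. The count is C(16, 8) = 12870.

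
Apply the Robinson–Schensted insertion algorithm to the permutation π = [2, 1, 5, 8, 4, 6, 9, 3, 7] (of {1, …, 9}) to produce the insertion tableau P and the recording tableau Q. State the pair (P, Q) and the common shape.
P = [1, 3, 6, 7] / [2, 4, 8, 9] / [5];  Q = [1, 3, 4, 7] / [2, 5, 6, 9] / [8];  common shape = (4, 4, 1)

Row-insert the values π_1, π_2, … into P one at a time, bumping the leftmost entry strictly greater than the inserted value down to the next row. The recording tableau Q records, in position (i, j), the step at which that cell was added to P.
  Insert 2 (step 1): P = [2];  Q = [1]
  Insert 1 (step 2): P = [1] / [2];  Q = [1] / [2]
  Insert 5 (step 3): P = [1, 5] / [2];  Q = [1, 3] / [2]
  Insert 8 (step 4): P = [1, 5, 8] / [2];  Q = [1, 3, 4] / [2]
  Insert 4 (step 5): P = [1, 4, 8] / [2, 5];  Q = [1, 3, 4] / [2, 5]
  Insert 6 (step 6): P = [1, 4, 6] / [2, 5, 8];  Q = [1, 3, 4] / [2, 5, 6]
  Insert 9 (step 7): P = [1, 4, 6, 9] / [2, 5, 8];  Q = [1, 3, 4, 7] / [2, 5, 6]
  Insert 3 (step 8): P = [1, 3, 6, 9] / [2, 4, 8] / [5];  Q = [1, 3, 4, 7] / [2, 5, 6] / [8]
  Insert 7 (step 9): P = [1, 3, 6, 7] / [2, 4, 8, 9] / [5];  Q = [1, 3, 4, 7] / [2, 5, 6, 9] / [8]
Final shape: (4, 4, 1).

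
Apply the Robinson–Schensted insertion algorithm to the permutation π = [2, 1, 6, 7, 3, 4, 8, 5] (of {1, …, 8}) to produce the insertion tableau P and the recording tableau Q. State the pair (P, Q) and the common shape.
P = [1, 3, 4, 5] / [2, 6, 7, 8];  Q = [1, 3, 4, 7] / [2, 5, 6, 8];  common shape = (4, 4)

Row-insert the values π_1, π_2, … into P one at a time, bumping the leftmost entry strictly greater than the inserted value down to the next row. The recording tableau Q records, in position (i, j), the step at which that cell was added to P.
  Insert 2 (step 1): P = [2];  Q = [1]
  Insert 1 (step 2): P = [1] / [2];  Q = [1] / [2]
  Insert 6 (step 3): P = [1, 6] / [2];  Q = [1, 3] / [2]
  Insert 7 (step 4): P = [1, 6, 7] / [2];  Q = [1, 3, 4] / [2]
  Insert 3 (step 5): P = [1, 3, 7] / [2, 6];  Q = [1, 3, 4] / [2, 5]
  Insert 4 (step 6): P = [1, 3, 4] / [2, 6, 7];  Q = [1, 3, 4] / [2, 5, 6]
  Insert 8 (step 7): P = [1, 3, 4, 8] / [2, 6, 7];  Q = [1, 3, 4, 7] / [2, 5, 6]
  Insert 5 (step 8): P = [1, 3, 4, 5] / [2, 6, 7, 8];  Q = [1, 3, 4, 7] / [2, 5, 6, 8]
Final shape: (4, 4).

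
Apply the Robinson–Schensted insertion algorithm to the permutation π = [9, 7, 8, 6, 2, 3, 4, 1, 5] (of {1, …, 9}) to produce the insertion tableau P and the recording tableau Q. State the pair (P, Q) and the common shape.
P = [1, 3, 4, 5] / [2, 8] / [6] / [7] / [9];  Q = [1, 3, 7, 9] / [2, 6] / [4] / [5] / [8];  common shape = (4, 2, 1, 1, 1)

Row-insert the values π_1, π_2, … into P one at a time, bumping the leftmost entry strictly greater than the inserted value down to the next row. The recording tableau Q records, in position (i, j), the step at which that cell was added to P.
  Insert 9 (step 1): P = [9];  Q = [1]
  Insert 7 (step 2): P = [7] / [9];  Q = [1] / [2]
  Insert 8 (step 3): P = [7, 8] / [9];  Q = [1, 3] / [2]
  Insert 6 (step 4): P = [6, 8] / [7] / [9];  Q = [1, 3] / [2] / [4]
  Insert 2 (step 5): P = [2, 8] / [6] / [7] / [9];  Q = [1, 3] / [2] / [4] / [5]
  Insert 3 (step 6): P = [2, 3] / [6, 8] / [7] / [9];  Q = [1, 3] / [2, 6] / [4] / [5]
  Insert 4 (step 7): P = [2, 3, 4] / [6, 8] / [7] / [9];  Q = [1, 3, 7] / [2, 6] / [4] / [5]
  Insert 1 (step 8): P = [1, 3, 4] / [2, 8] / [6] / [7] / [9];  Q = [1, 3, 7] / [2, 6] / [4] / [5] / [8]
  Insert 5 (step 9): P = [1, 3, 4, 5] / [2, 8] / [6] / [7] / [9];  Q = [1, 3, 7, 9] / [2, 6] / [4] / [5] / [8]
Final shape: (4, 2, 1, 1, 1).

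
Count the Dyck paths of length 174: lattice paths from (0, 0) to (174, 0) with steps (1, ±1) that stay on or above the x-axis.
C_87 = 16435314834665426797069144960762886143367590394940

These Dyck paths are counted by the Catalan number C_n = (1/(n + 1)) · C(2n, n). For n = 87: C_87 = (1/88) · C(174, 87) = 1446307705450557558142084756547133980616347954754720/88 = 16435314834665426797069144960762886143367590394940.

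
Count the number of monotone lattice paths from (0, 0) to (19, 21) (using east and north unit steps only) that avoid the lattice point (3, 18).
Number of paths = 131281119630

Total paths from (0, 0) to (19, 21): C(40, 19) = 131282408400. Paths through (3, 18): (paths (0, 0) → (3, 18)) × (paths (3, 18) → (19, 21)) = C(21, 3) · C(19, 16) = 1330 · 969 = 1288770. Avoidance count = 131282408400 − 1288770 = 131281119630.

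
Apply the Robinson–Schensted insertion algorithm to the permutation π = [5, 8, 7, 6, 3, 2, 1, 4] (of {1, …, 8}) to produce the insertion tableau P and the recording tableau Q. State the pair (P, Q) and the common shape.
P = [1, 4] / [2, 6] / [3] / [5] / [7] / [8];  Q = [1, 2] / [3, 8] / [4] / [5] / [6] / [7];  common shape = (2, 2, 1, 1, 1, 1)

Row-insert the values π_1, π_2, … into P one at a time, bumping the leftmost entry strictly greater than the inserted value down to the next row. The recording tableau Q records, in position (i, j), the step at which that cell was added to P.
  Insert 5 (step 1): P = [5];  Q = [1]
  Insert 8 (step 2): P = [5, 8];  Q = [1, 2]
  Insert 7 (step 3): P = [5, 7] / [8];  Q = [1, 2] / [3]
  Insert 6 (step 4): P = [5, 6] / [7] / [8];  Q = [1, 2] / [3] / [4]
  Insert 3 (step 5): P = [3, 6] / [5] / [7] / [8];  Q = [1, 2] / [3] / [4] / [5]
  Insert 2 (step 6): P = [2, 6] / [3] / [5] / [7] / [8];  Q = [1, 2] / [3] / [4] / [5] / [6]
  Insert 1 (step 7): P = [1, 6] / [2] / [3] / [5] / [7] / [8];  Q = [1, 2] / [3] / [4] / [5] / [6] / [7]
  Insert 4 (step 8): P = [1, 4] / [2, 6] / [3] / [5] / [7] / [8];  Q = [1, 2] / [3, 8] / [4] / [5] / [6] / [7]
Final shape: (2, 2, 1, 1, 1, 1).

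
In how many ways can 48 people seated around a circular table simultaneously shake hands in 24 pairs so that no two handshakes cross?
C_24 = 1289904147324

These noncrossing handshakes are counted by the Catalan number C_n = (1/(n + 1)) · C(2n, n). For n = 24: C_24 = (1/25) · C(48, 24) = 32247603683100/25 = 1289904147324.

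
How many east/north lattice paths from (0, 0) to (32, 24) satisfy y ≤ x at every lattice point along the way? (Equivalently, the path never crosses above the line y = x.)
Number of paths = 1187735919081075

By the reflection principle (André's argument), the number of monotone paths to (32, 24) with n ≤ m that never go above y = x is C(56, 32) − C(56, 33) = 4355031703297275 − 3167295784216200 = 1187735919081075.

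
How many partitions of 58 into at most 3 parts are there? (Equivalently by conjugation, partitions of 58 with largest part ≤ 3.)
p(58, parts ≤ 3) = 310

Use the recurrence p(n, m) = p(n, m−1) + p(n−m, m): either the largest part is < m (count p(n, m−1)) or the largest part is exactly m (remove one copy of m, count p(n−m, m)). With p(0, ·) = 1 this gives p(58, parts ≤ 3) = 310. (By conjugating Young diagrams, this also counts partitions of 58 into at most 3 parts.)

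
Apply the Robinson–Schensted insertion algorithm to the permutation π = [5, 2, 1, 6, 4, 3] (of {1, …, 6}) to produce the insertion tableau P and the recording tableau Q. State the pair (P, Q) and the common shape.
P = [1, 3] / [2, 4] / [5, 6];  Q = [1, 4] / [2, 5] / [3, 6];  common shape = (2, 2, 2)

Row-insert the values π_1, π_2, … into P one at a time, bumping the leftmost entry strictly greater than the inserted value down to the next row. The recording tableau Q records, in position (i, j), the step at which that cell was added to P.
  Insert 5 (step 1): P = [5];  Q = [1]
  Insert 2 (step 2): P = [2] / [5];  Q = [1] / [2]
  Insert 1 (step 3): P = [1] / [2] / [5];  Q = [1] / [2] / [3]
  Insert 6 (step 4): P = [1, 6] / [2] / [5];  Q = [1, 4] / [2] / [3]
  Insert 4 (step 5): P = [1, 4] / [2, 6] / [5];  Q = [1, 4] / [2, 5] / [3]
  Insert 3 (step 6): P = [1, 3] / [2, 4] / [5, 6];  Q = [1, 4] / [2, 5] / [3, 6]
Final shape: (2, 2, 2).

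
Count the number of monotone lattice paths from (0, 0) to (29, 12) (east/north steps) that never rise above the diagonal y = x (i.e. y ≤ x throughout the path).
Number of paths = 4739192952

By the reflection principle (André's argument), the number of monotone paths to (29, 12) with n ≤ m that never go above y = x is C(41, 29) − C(41, 30) = 7898654920 − 3159461968 = 4739192952.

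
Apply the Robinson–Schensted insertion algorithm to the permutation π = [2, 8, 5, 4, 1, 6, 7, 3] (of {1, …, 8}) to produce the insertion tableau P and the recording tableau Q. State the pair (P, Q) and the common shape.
P = [1, 3, 6, 7] / [2, 4] / [5] / [8];  Q = [1, 2, 6, 7] / [3, 8] / [4] / [5];  common shape = (4, 2, 1, 1)

Row-insert the values π_1, π_2, … into P one at a time, bumping the leftmost entry strictly greater than the inserted value down to the next row. The recording tableau Q records, in position (i, j), the step at which that cell was added to P.
  Insert 2 (step 1): P = [2];  Q = [1]
  Insert 8 (step 2): P = [2, 8];  Q = [1, 2]
  Insert 5 (step 3): P = [2, 5] / [8];  Q = [1, 2] / [3]
  Insert 4 (step 4): P = [2, 4] / [5] / [8];  Q = [1, 2] / [3] / [4]
  Insert 1 (step 5): P = [1, 4] / [2] / [5] / [8];  Q = [1, 2] / [3] / [4] / [5]
  Insert 6 (step 6): P = [1, 4, 6] / [2] / [5] / [8];  Q = [1, 2, 6] / [3] / [4] / [5]
  Insert 7 (step 7): P = [1, 4, 6, 7] / [2] / [5] / [8];  Q = [1, 2, 6, 7] / [3] / [4] / [5]
  Insert 3 (step 8): P = [1, 3, 6, 7] / [2, 4] / [5] / [8];  Q = [1, 2, 6, 7] / [3, 8] / [4] / [5]
Final shape: (4, 2, 1, 1).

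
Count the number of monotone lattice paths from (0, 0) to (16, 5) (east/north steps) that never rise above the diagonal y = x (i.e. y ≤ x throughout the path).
Number of paths = 14364

By the reflection principle (André's argument), the number of monotone paths to (16, 5) with n ≤ m that never go above y = x is C(21, 16) − C(21, 17) = 20349 − 5985 = 14364.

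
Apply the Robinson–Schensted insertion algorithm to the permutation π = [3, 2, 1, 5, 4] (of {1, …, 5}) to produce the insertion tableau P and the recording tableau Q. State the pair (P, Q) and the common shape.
P = [1, 4] / [2, 5] / [3];  Q = [1, 4] / [2, 5] / [3];  common shape = (2, 2, 1)

Row-insert the values π_1, π_2, … into P one at a time, bumping the leftmost entry strictly greater than the inserted value down to the next row. The recording tableau Q records, in position (i, j), the step at which that cell was added to P.
  Insert 3 (step 1): P = [3];  Q = [1]
  Insert 2 (step 2): P = [2] / [3];  Q = [1] / [2]
  Insert 1 (step 3): P = [1] / [2] / [3];  Q = [1] / [2] / [3]
  Insert 5 (step 4): P = [1, 5] / [2] / [3];  Q = [1, 4] / [2] / [3]
  Insert 4 (step 5): P = [1, 4] / [2, 5] / [3];  Q = [1, 4] / [2, 5] / [3]
Final shape: (2, 2, 1).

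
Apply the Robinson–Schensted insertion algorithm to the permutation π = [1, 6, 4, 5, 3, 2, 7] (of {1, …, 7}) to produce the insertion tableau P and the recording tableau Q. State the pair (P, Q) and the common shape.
P = [1, 2, 5, 7] / [3] / [4] / [6];  Q = [1, 2, 4, 7] / [3] / [5] / [6];  common shape = (4, 1, 1, 1)

Row-insert the values π_1, π_2, … into P one at a time, bumping the leftmost entry strictly greater than the inserted value down to the next row. The recording tableau Q records, in position (i, j), the step at which that cell was added to P.
  Insert 1 (step 1): P = [1];  Q = [1]
  Insert 6 (step 2): P = [1, 6];  Q = [1, 2]
  Insert 4 (step 3): P = [1, 4] / [6];  Q = [1, 2] / [3]
  Insert 5 (step 4): P = [1, 4, 5] / [6];  Q = [1, 2, 4] / [3]
  Insert 3 (step 5): P = [1, 3, 5] / [4] / [6];  Q = [1, 2, 4] / [3] / [5]
  Insert 2 (step 6): P = [1, 2, 5] / [3] / [4] / [6];  Q = [1, 2, 4] / [3] / [5] / [6]
  Insert 7 (step 7): P = [1, 2, 5, 7] / [3] / [4] / [6];  Q = [1, 2, 4, 7] / [3] / [5] / [6]
Final shape: (4, 1, 1, 1).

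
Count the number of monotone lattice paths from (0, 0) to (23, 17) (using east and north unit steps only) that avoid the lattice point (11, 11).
Number of paths = 75636739152

Total paths from (0, 0) to (23, 17): C(40, 23) = 88732378800. Paths through (11, 11): (paths (0, 0) → (11, 11)) × (paths (11, 11) → (23, 17)) = C(22, 11) · C(18, 12) = 705432 · 18564 = 13095639648. Avoidance count = 88732378800 − 13095639648 = 75636739152.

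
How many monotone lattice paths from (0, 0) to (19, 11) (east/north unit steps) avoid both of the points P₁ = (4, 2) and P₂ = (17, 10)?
Number of paths = 18862935

Inclusion–exclusion. Total paths: C(30, 19) = 54627300. Through P₁: C(6, 4)·C(24, 15) = 19612560. Through P₂: C(27, 17)·C(3, 2) = 25308855. Since P₁ is strictly southwest of P₂, a monotone path through both must visit P₁ then P₂; paths through both = C(6, 4)·C(21, 13)·C(3, 2) = 9157050. Avoid both = 54627300 − 19612560 − 25308855 + 9157050 = 18862935.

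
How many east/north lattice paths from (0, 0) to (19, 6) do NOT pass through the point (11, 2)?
Number of paths = 138490

Total paths from (0, 0) to (19, 6): C(25, 19) = 177100. Paths through (11, 2): (paths (0, 0) → (11, 2)) × (paths (11, 2) → (19, 6)) = C(13, 11) · C(12, 8) = 78 · 495 = 38610. Avoidance count = 177100 − 38610 = 138490.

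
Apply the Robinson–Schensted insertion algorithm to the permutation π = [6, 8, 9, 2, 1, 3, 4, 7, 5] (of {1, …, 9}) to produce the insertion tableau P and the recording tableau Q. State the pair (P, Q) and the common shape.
P = [1, 3, 4, 5] / [2, 7, 9] / [6, 8];  Q = [1, 2, 3, 8] / [4, 6, 7] / [5, 9];  common shape = (4, 3, 2)

Row-insert the values π_1, π_2, … into P one at a time, bumping the leftmost entry strictly greater than the inserted value down to the next row. The recording tableau Q records, in position (i, j), the step at which that cell was added to P.
  Insert 6 (step 1): P = [6];  Q = [1]
  Insert 8 (step 2): P = [6, 8];  Q = [1, 2]
  Insert 9 (step 3): P = [6, 8, 9];  Q = [1, 2, 3]
  Insert 2 (step 4): P = [2, 8, 9] / [6];  Q = [1, 2, 3] / [4]
  Insert 1 (step 5): P = [1, 8, 9] / [2] / [6];  Q = [1, 2, 3] / [4] / [5]
  Insert 3 (step 6): P = [1, 3, 9] / [2, 8] / [6];  Q = [1, 2, 3] / [4, 6] / [5]
  Insert 4 (step 7): P = [1, 3, 4] / [2, 8, 9] / [6];  Q = [1, 2, 3] / [4, 6, 7] / [5]
  Insert 7 (step 8): P = [1, 3, 4, 7] / [2, 8, 9] / [6];  Q = [1, 2, 3, 8] / [4, 6, 7] / [5]
  Insert 5 (step 9): P = [1, 3, 4, 5] / [2, 7, 9] / [6, 8];  Q = [1, 2, 3, 8] / [4, 6, 7] / [5, 9]
Final shape: (4, 3, 2).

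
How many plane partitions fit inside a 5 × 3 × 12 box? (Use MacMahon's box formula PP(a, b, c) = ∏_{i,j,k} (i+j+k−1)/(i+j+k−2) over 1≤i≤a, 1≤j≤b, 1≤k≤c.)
PP(5, 3, 12) = 4892876352

Evaluate the triple product over i = 1..5, j = 1..3, k = 1..12. The factors are (2/1) · (3/2) · (4/3) · (5/4) · (6/5) · (7/6) · (8/7) · (9/8) · … (180 factors total). The numerators and denominators telescope so the product is an integer; carrying out the multiplication exactly gives PP(5, 3, 12) = 4892876352.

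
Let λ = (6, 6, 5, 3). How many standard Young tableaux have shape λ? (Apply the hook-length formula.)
# SYT of shape (6, 6, 5, 3) = 20785050

Hook-length formula: f^λ = n! / Π hook(c), product over all cells c of the Young diagram. For λ = (6, 6, 5, 3), n = 20 boxes. Hook lengths by row (left-to-right, top-to-bottom): [9, 8, 7, 5, 4, 2]; [8, 7, 6, 4, 3, 1]; [6, 5, 4, 2, 1]; [3, 2, 1]. Product of hooks = 117050572800. So f^λ = 20! / 117050572800 = 2432902008176640000 / 117050572800 = 20785050.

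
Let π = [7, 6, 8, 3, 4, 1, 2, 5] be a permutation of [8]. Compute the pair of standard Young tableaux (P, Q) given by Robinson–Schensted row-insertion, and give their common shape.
P = [1, 2, 5] / [3, 4] / [6, 8] / [7];  Q = [1, 3, 8] / [2, 5] / [4, 7] / [6];  common shape = (3, 2, 2, 1)

Row-insert the values π_1, π_2, … into P one at a time, bumping the leftmost entry strictly greater than the inserted value down to the next row. The recording tableau Q records, in position (i, j), the step at which that cell was added to P.
  Insert 7 (step 1): P = [7];  Q = [1]
  Insert 6 (step 2): P = [6] / [7];  Q = [1] / [2]
  Insert 8 (step 3): P = [6, 8] / [7];  Q = [1, 3] / [2]
  Insert 3 (step 4): P = [3, 8] / [6] / [7];  Q = [1, 3] / [2] / [4]
  Insert 4 (step 5): P = [3, 4] / [6, 8] / [7];  Q = [1, 3] / [2, 5] / [4]
  Insert 1 (step 6): P = [1, 4] / [3, 8] / [6] / [7];  Q = [1, 3] / [2, 5] / [4] / [6]
  Insert 2 (step 7): P = [1, 2] / [3, 4] / [6, 8] / [7];  Q = [1, 3] / [2, 5] / [4, 7] / [6]
  Insert 5 (step 8): P = [1, 2, 5] / [3, 4] / [6, 8] / [7];  Q = [1, 3, 8] / [2, 5] / [4, 7] / [6]
Final shape: (3, 2, 2, 1).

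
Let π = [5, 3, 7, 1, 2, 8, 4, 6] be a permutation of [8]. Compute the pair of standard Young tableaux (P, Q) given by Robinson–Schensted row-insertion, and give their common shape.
P = [1, 2, 4, 6] / [3, 7, 8] / [5];  Q = [1, 3, 6, 8] / [2, 5, 7] / [4];  common shape = (4, 3, 1)

Row-insert the values π_1, π_2, … into P one at a time, bumping the leftmost entry strictly greater than the inserted value down to the next row. The recording tableau Q records, in position (i, j), the step at which that cell was added to P.
  Insert 5 (step 1): P = [5];  Q = [1]
  Insert 3 (step 2): P = [3] / [5];  Q = [1] / [2]
  Insert 7 (step 3): P = [3, 7] / [5];  Q = [1, 3] / [2]
  Insert 1 (step 4): P = [1, 7] / [3] / [5];  Q = [1, 3] / [2] / [4]
  Insert 2 (step 5): P = [1, 2] / [3, 7] / [5];  Q = [1, 3] / [2, 5] / [4]
  Insert 8 (step 6): P = [1, 2, 8] / [3, 7] / [5];  Q = [1, 3, 6] / [2, 5] / [4]
  Insert 4 (step 7): P = [1, 2, 4] / [3, 7, 8] / [5];  Q = [1, 3, 6] / [2, 5, 7] / [4]
  Insert 6 (step 8): P = [1, 2, 4, 6] / [3, 7, 8] / [5];  Q = [1, 3, 6, 8] / [2, 5, 7] / [4]
Final shape: (4, 3, 1).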